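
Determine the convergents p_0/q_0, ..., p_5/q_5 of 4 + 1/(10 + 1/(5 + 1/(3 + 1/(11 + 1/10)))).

Using the convergent recurrence p_i = a_i*p_{i-1} + p_{i-2}, q_i = a_i*q_{i-1} + q_{i-2} with p_{-2}=0, p_{-1}=1, q_{-2}=1, q_{-1}=0:
  i=0: a_0=4, p_0 = 4*1 + 0 = 4, q_0 = 4*0 + 1 = 1.
  i=1: a_1=10, p_1 = 10*4 + 1 = 41, q_1 = 10*1 + 0 = 10.
  i=2: a_2=5, p_2 = 5*41 + 4 = 209, q_2 = 5*10 + 1 = 51.
  i=3: a_3=3, p_3 = 3*209 + 41 = 668, q_3 = 3*51 + 10 = 163.
  i=4: a_4=11, p_4 = 11*668 + 209 = 7557, q_4 = 11*163 + 51 = 1844.
  i=5: a_5=10, p_5 = 10*7557 + 668 = 76238, q_5 = 10*1844 + 163 = 18603.

4/1, 41/10, 209/51, 668/163, 7557/1844, 76238/18603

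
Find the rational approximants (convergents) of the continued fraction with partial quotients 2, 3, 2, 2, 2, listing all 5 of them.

2/1, 7/3, 16/7, 39/17, 94/41

Using the convergent recurrence p_i = a_i*p_{i-1} + p_{i-2}, q_i = a_i*q_{i-1} + q_{i-2} with p_{-2}=0, p_{-1}=1, q_{-2}=1, q_{-1}=0:
  i=0: a_0=2, p_0 = 2*1 + 0 = 2, q_0 = 2*0 + 1 = 1.
  i=1: a_1=3, p_1 = 3*2 + 1 = 7, q_1 = 3*1 + 0 = 3.
  i=2: a_2=2, p_2 = 2*7 + 2 = 16, q_2 = 2*3 + 1 = 7.
  i=3: a_3=2, p_3 = 2*16 + 7 = 39, q_3 = 2*7 + 3 = 17.
  i=4: a_4=2, p_4 = 2*39 + 16 = 94, q_4 = 2*17 + 7 = 41.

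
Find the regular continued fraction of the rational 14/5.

[2; 1, 4]

Run the Euclidean algorithm on 14 and 5; the successive quotients are the partial quotients a_0, a_1, ... (each step inverts the fractional part left over by the previous one):
  14 = 2*5 + 4, so a_0 = 2.
  5 = 1*4 + 1, so a_1 = 1.
  4 = 4*1 + 0, so a_2 = 4.
The remainder reaches 0 after 3 divisions, so the expansion has 3 partial quotients, read off in order.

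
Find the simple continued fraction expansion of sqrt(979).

Write x_i = (sqrt(979) + m_i)/d_i with (m_0, d_0) = (0, 1). a_0 = floor(sqrt(979)) = 31, since 31^2 = 961 <= 979 < 1024 = 32^2.
Iterate m_{i+1} = d_i*a_i - m_i, d_{i+1} = (979 - m_{i+1}^2)/d_i, a_{i+1} = floor((a_0 + m_{i+1})/d_{i+1}):
  m_1 = 1*31 - 0 = 31, d_1 = (979 - 31^2)/1 = 18/1 = 18, a_1 = floor((31 + 31)/18) = 3.
  m_2 = 18*3 - 31 = 23, d_2 = (979 - 23^2)/18 = 450/18 = 25, a_2 = floor((31 + 23)/25) = 2.
  m_3 = 25*2 - 23 = 27, d_3 = (979 - 27^2)/25 = 250/25 = 10, a_3 = floor((31 + 27)/10) = 5.
  m_4 = 10*5 - 27 = 23, d_4 = (979 - 23^2)/10 = 450/10 = 45, a_4 = floor((31 + 23)/45) = 1.
  m_5 = 45*1 - 23 = 22, d_5 = (979 - 22^2)/45 = 495/45 = 11, a_5 = floor((31 + 22)/11) = 4.
  m_6 = 11*4 - 22 = 22, d_6 = (979 - 22^2)/11 = 495/11 = 45, a_6 = floor((31 + 22)/45) = 1.
  m_7 = 45*1 - 22 = 23, d_7 = (979 - 23^2)/45 = 450/45 = 10, a_7 = floor((31 + 23)/10) = 5.
  m_8 = 10*5 - 23 = 27, d_8 = (979 - 27^2)/10 = 250/10 = 25, a_8 = floor((31 + 27)/25) = 2.
  m_9 = 25*2 - 27 = 23, d_9 = (979 - 23^2)/25 = 450/25 = 18, a_9 = floor((31 + 23)/18) = 3.
  m_10 = 18*3 - 23 = 31, d_10 = (979 - 31^2)/18 = 18/18 = 1, a_10 = floor((31 + 31)/1) = 62.
  m_11 = 1*62 - 31 = 31, d_11 = (979 - 31^2)/1 = 18/1 = 18: (m_11, d_11) = (m_1, d_1) = (31, 18), so from here the quotients repeat a_1, ..., a_10; the period length is 10.
Hence the expansion of sqrt(979) is a_0 = 31 followed by the repeating block 3, 2, 5, 1, 4, 1, 5, 2, 3, 62 (period 10).

[31; (3, 2, 5, 1, 4, 1, 5, 2, 3, 62)]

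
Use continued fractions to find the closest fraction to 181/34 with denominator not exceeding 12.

16/3

Expand x = 181/34 as a continued fraction with the Euclidean algorithm:
  181 = 5*34 + 11, so a_0 = 5.
  34 = 3*11 + 1, so a_1 = 3.
  11 = 11*1 + 0, so a_2 = 11.
so x = [5; 3, 11].
Convergents (p_i = a_i*p_{i-1} + p_{i-2}, q_i = a_i*q_{i-1} + q_{i-2} with p_{-2}=0, p_{-1}=1, q_{-2}=1, q_{-1}=0), until the denominator exceeds 12:
  i=0: a_0=5, p_0 = 5*1 + 0 = 5, q_0 = 5*0 + 1 = 1.
  i=1: a_1=3, p_1 = 3*5 + 1 = 16, q_1 = 3*1 + 0 = 3.
  i=2: a_2=11, p_2 = 11*16 + 5 = 181, q_2 = 11*3 + 1 = 34.
q_2 = 34 > 12, so the last convergent with denominator <= 12 is p_1/q_1 = 16/3.
The closest fraction with denominator <= 12 is either p_1/q_1 or the intermediate fraction (k*p_1 + p_0)/(k*q_1 + q_0) with the largest k >= 1 whose denominator stays <= 12; these approach x as k grows, and every other convergent or intermediate fraction in range is farther away.
Largest k: floor((12 - q_0)/q_1) = floor((12 - 1)/3) = 3.
That gives (3*16 + 5)/(3*3 + 1) = 53/10.
Compare the errors: |x - 16/3| = |181*3 - 16*34|/(34*3) = 1/102, and |x - 53/10| = |181*10 - 53*34|/(34*10) = 8/340.
Cross-multiplying, 1*340 = 340 < 816 = 8*102, so 1/102 is smaller: the convergent 16/3 is closer to x than 53/10.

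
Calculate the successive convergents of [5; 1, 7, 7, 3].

Using the convergent recurrence p_i = a_i*p_{i-1} + p_{i-2}, q_i = a_i*q_{i-1} + q_{i-2} with p_{-2}=0, p_{-1}=1, q_{-2}=1, q_{-1}=0:
  i=0: a_0=5, p_0 = 5*1 + 0 = 5, q_0 = 5*0 + 1 = 1.
  i=1: a_1=1, p_1 = 1*5 + 1 = 6, q_1 = 1*1 + 0 = 1.
  i=2: a_2=7, p_2 = 7*6 + 5 = 47, q_2 = 7*1 + 1 = 8.
  i=3: a_3=7, p_3 = 7*47 + 6 = 335, q_3 = 7*8 + 1 = 57.
  i=4: a_4=3, p_4 = 3*335 + 47 = 1052, q_4 = 3*57 + 8 = 179.

5/1, 6/1, 47/8, 335/57, 1052/179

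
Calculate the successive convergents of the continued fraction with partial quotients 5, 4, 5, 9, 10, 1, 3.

5/1, 21/4, 110/21, 1011/193, 10220/1951, 11231/2144, 43913/8383

Using the convergent recurrence p_i = a_i*p_{i-1} + p_{i-2}, q_i = a_i*q_{i-1} + q_{i-2} with p_{-2}=0, p_{-1}=1, q_{-2}=1, q_{-1}=0:
  i=0: a_0=5, p_0 = 5*1 + 0 = 5, q_0 = 5*0 + 1 = 1.
  i=1: a_1=4, p_1 = 4*5 + 1 = 21, q_1 = 4*1 + 0 = 4.
  i=2: a_2=5, p_2 = 5*21 + 5 = 110, q_2 = 5*4 + 1 = 21.
  i=3: a_3=9, p_3 = 9*110 + 21 = 1011, q_3 = 9*21 + 4 = 193.
  i=4: a_4=10, p_4 = 10*1011 + 110 = 10220, q_4 = 10*193 + 21 = 1951.
  i=5: a_5=1, p_5 = 1*10220 + 1011 = 11231, q_5 = 1*1951 + 193 = 2144.
  i=6: a_6=3, p_6 = 3*11231 + 10220 = 43913, q_6 = 3*2144 + 1951 = 8383.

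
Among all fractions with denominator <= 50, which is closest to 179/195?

45/49

Expand x = 179/195 as a continued fraction with the Euclidean algorithm:
  179 = 0*195 + 179, so a_0 = 0.
  195 = 1*179 + 16, so a_1 = 1.
  179 = 11*16 + 3, so a_2 = 11.
  16 = 5*3 + 1, so a_3 = 5.
  3 = 3*1 + 0, so a_4 = 3.
so x = [0; 1, 11, 5, 3].
Convergents (p_i = a_i*p_{i-1} + p_{i-2}, q_i = a_i*q_{i-1} + q_{i-2} with p_{-2}=0, p_{-1}=1, q_{-2}=1, q_{-1}=0), until the denominator exceeds 50:
  i=0: a_0=0, p_0 = 0*1 + 0 = 0, q_0 = 0*0 + 1 = 1.
  i=1: a_1=1, p_1 = 1*0 + 1 = 1, q_1 = 1*1 + 0 = 1.
  i=2: a_2=11, p_2 = 11*1 + 0 = 11, q_2 = 11*1 + 1 = 12.
  i=3: a_3=5, p_3 = 5*11 + 1 = 56, q_3 = 5*12 + 1 = 61.
q_3 = 61 > 50, so the last convergent with denominator <= 50 is p_2/q_2 = 11/12.
The closest fraction with denominator <= 50 is either p_2/q_2 or the intermediate fraction (k*p_2 + p_1)/(k*q_2 + q_1) with the largest k >= 1 whose denominator stays <= 50; these approach x as k grows, and every other convergent or intermediate fraction in range is farther away.
Largest k: floor((50 - q_1)/q_2) = floor((50 - 1)/12) = 4.
That gives (4*11 + 1)/(4*12 + 1) = 45/49.
Compare the errors: |x - 11/12| = |179*12 - 11*195|/(195*12) = 3/2340, and |x - 45/49| = |179*49 - 45*195|/(195*49) = 4/9555.
Cross-multiplying, 4*2340 = 9360 < 28665 = 3*9555, so 4/9555 is smaller: the intermediate fraction 45/49 is closer to x than 11/12.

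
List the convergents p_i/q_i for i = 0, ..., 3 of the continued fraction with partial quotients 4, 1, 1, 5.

4/1, 5/1, 9/2, 50/11

Using the convergent recurrence p_i = a_i*p_{i-1} + p_{i-2}, q_i = a_i*q_{i-1} + q_{i-2} with p_{-2}=0, p_{-1}=1, q_{-2}=1, q_{-1}=0:
  i=0: a_0=4, p_0 = 4*1 + 0 = 4, q_0 = 4*0 + 1 = 1.
  i=1: a_1=1, p_1 = 1*4 + 1 = 5, q_1 = 1*1 + 0 = 1.
  i=2: a_2=1, p_2 = 1*5 + 4 = 9, q_2 = 1*1 + 1 = 2.
  i=3: a_3=5, p_3 = 5*9 + 5 = 50, q_3 = 5*2 + 1 = 11.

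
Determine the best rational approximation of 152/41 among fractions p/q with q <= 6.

11/3

Expand x = 152/41 as a continued fraction with the Euclidean algorithm:
  152 = 3*41 + 29, so a_0 = 3.
  41 = 1*29 + 12, so a_1 = 1.
  29 = 2*12 + 5, so a_2 = 2.
  12 = 2*5 + 2, so a_3 = 2.
  5 = 2*2 + 1, so a_4 = 2.
  2 = 2*1 + 0, so a_5 = 2.
so x = [3; 1, 2, 2, 2, 2].
Convergents (p_i = a_i*p_{i-1} + p_{i-2}, q_i = a_i*q_{i-1} + q_{i-2} with p_{-2}=0, p_{-1}=1, q_{-2}=1, q_{-1}=0), until the denominator exceeds 6:
  i=0: a_0=3, p_0 = 3*1 + 0 = 3, q_0 = 3*0 + 1 = 1.
  i=1: a_1=1, p_1 = 1*3 + 1 = 4, q_1 = 1*1 + 0 = 1.
  i=2: a_2=2, p_2 = 2*4 + 3 = 11, q_2 = 2*1 + 1 = 3.
  i=3: a_3=2, p_3 = 2*11 + 4 = 26, q_3 = 2*3 + 1 = 7.
q_3 = 7 > 6, so the last convergent with denominator <= 6 is p_2/q_2 = 11/3.
The closest fraction with denominator <= 6 is either p_2/q_2 or the intermediate fraction (k*p_2 + p_1)/(k*q_2 + q_1) with the largest k >= 1 whose denominator stays <= 6; these approach x as k grows, and every other convergent or intermediate fraction in range is farther away.
Largest k: floor((6 - q_1)/q_2) = floor((6 - 1)/3) = 1.
That gives (1*11 + 4)/(1*3 + 1) = 15/4.
Compare the errors: |x - 11/3| = |152*3 - 11*41|/(41*3) = 5/123, and |x - 15/4| = |152*4 - 15*41|/(41*4) = 7/164.
Cross-multiplying, 5*164 = 820 < 861 = 7*123, so 5/123 is smaller: the convergent 11/3 is closer to x than 15/4.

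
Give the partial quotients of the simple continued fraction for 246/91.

[2; 1, 2, 2, 1, 2, 3]

Run the Euclidean algorithm on 246 and 91; the successive quotients are the partial quotients a_0, a_1, ... (each step inverts the fractional part left over by the previous one):
  246 = 2*91 + 64, so a_0 = 2.
  91 = 1*64 + 27, so a_1 = 1.
  64 = 2*27 + 10, so a_2 = 2.
  27 = 2*10 + 7, so a_3 = 2.
  10 = 1*7 + 3, so a_4 = 1.
  7 = 2*3 + 1, so a_5 = 2.
  3 = 3*1 + 0, so a_6 = 3.
The remainder reaches 0 after 7 divisions, so the expansion has 7 partial quotients, read off in order.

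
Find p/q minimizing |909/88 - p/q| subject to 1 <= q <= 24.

31/3

Expand x = 909/88 as a continued fraction with the Euclidean algorithm:
  909 = 10*88 + 29, so a_0 = 10.
  88 = 3*29 + 1, so a_1 = 3.
  29 = 29*1 + 0, so a_2 = 29.
so x = [10; 3, 29].
Convergents (p_i = a_i*p_{i-1} + p_{i-2}, q_i = a_i*q_{i-1} + q_{i-2} with p_{-2}=0, p_{-1}=1, q_{-2}=1, q_{-1}=0), until the denominator exceeds 24:
  i=0: a_0=10, p_0 = 10*1 + 0 = 10, q_0 = 10*0 + 1 = 1.
  i=1: a_1=3, p_1 = 3*10 + 1 = 31, q_1 = 3*1 + 0 = 3.
  i=2: a_2=29, p_2 = 29*31 + 10 = 909, q_2 = 29*3 + 1 = 88.
q_2 = 88 > 24, so the last convergent with denominator <= 24 is p_1/q_1 = 31/3.
The closest fraction with denominator <= 24 is either p_1/q_1 or the intermediate fraction (k*p_1 + p_0)/(k*q_1 + q_0) with the largest k >= 1 whose denominator stays <= 24; these approach x as k grows, and every other convergent or intermediate fraction in range is farther away.
Largest k: floor((24 - q_0)/q_1) = floor((24 - 1)/3) = 7.
That gives (7*31 + 10)/(7*3 + 1) = 227/22.
Compare the errors: |x - 31/3| = |909*3 - 31*88|/(88*3) = 1/264, and |x - 227/22| = |909*22 - 227*88|/(88*22) = 22/1936.
Cross-multiplying, 1*1936 = 1936 < 5808 = 22*264, so 1/264 is smaller: the convergent 31/3 is closer to x than 227/22.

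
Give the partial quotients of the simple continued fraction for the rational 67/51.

[1; 3, 5, 3]

Run the Euclidean algorithm on 67 and 51; the successive quotients are the partial quotients a_0, a_1, ... (each step inverts the fractional part left over by the previous one):
  67 = 1*51 + 16, so a_0 = 1.
  51 = 3*16 + 3, so a_1 = 3.
  16 = 5*3 + 1, so a_2 = 5.
  3 = 3*1 + 0, so a_3 = 3.
The remainder reaches 0 after 4 divisions, so the expansion has 4 partial quotients, read off in order.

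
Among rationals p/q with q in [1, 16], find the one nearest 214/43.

5/1

Expand x = 214/43 as a continued fraction with the Euclidean algorithm:
  214 = 4*43 + 42, so a_0 = 4.
  43 = 1*42 + 1, so a_1 = 1.
  42 = 42*1 + 0, so a_2 = 42.
so x = [4; 1, 42].
Convergents (p_i = a_i*p_{i-1} + p_{i-2}, q_i = a_i*q_{i-1} + q_{i-2} with p_{-2}=0, p_{-1}=1, q_{-2}=1, q_{-1}=0), until the denominator exceeds 16:
  i=0: a_0=4, p_0 = 4*1 + 0 = 4, q_0 = 4*0 + 1 = 1.
  i=1: a_1=1, p_1 = 1*4 + 1 = 5, q_1 = 1*1 + 0 = 1.
  i=2: a_2=42, p_2 = 42*5 + 4 = 214, q_2 = 42*1 + 1 = 43.
q_2 = 43 > 16, so the last convergent with denominator <= 16 is p_1/q_1 = 5/1.
The closest fraction with denominator <= 16 is either p_1/q_1 or the intermediate fraction (k*p_1 + p_0)/(k*q_1 + q_0) with the largest k >= 1 whose denominator stays <= 16; these approach x as k grows, and every other convergent or intermediate fraction in range is farther away.
Largest k: floor((16 - q_0)/q_1) = floor((16 - 1)/1) = 15.
That gives (15*5 + 4)/(15*1 + 1) = 79/16.
Compare the errors: |x - 5/1| = |214*1 - 5*43|/(43*1) = 1/43, and |x - 79/16| = |214*16 - 79*43|/(43*16) = 27/688.
Cross-multiplying, 1*688 = 688 < 1161 = 27*43, so 1/43 is smaller: the convergent 5/1 is closer to x than 79/16.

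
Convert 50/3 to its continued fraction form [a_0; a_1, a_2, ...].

[16; 1, 2]

Run the Euclidean algorithm on 50 and 3; the successive quotients are the partial quotients a_0, a_1, ... (each step inverts the fractional part left over by the previous one):
  50 = 16*3 + 2, so a_0 = 16.
  3 = 1*2 + 1, so a_1 = 1.
  2 = 2*1 + 0, so a_2 = 2.
The remainder reaches 0 after 3 divisions, so the expansion has 3 partial quotients, read off in order.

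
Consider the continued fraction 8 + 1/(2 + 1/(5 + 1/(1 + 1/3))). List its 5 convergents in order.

8/1, 17/2, 93/11, 110/13, 423/50

Using the convergent recurrence p_i = a_i*p_{i-1} + p_{i-2}, q_i = a_i*q_{i-1} + q_{i-2} with p_{-2}=0, p_{-1}=1, q_{-2}=1, q_{-1}=0:
  i=0: a_0=8, p_0 = 8*1 + 0 = 8, q_0 = 8*0 + 1 = 1.
  i=1: a_1=2, p_1 = 2*8 + 1 = 17, q_1 = 2*1 + 0 = 2.
  i=2: a_2=5, p_2 = 5*17 + 8 = 93, q_2 = 5*2 + 1 = 11.
  i=3: a_3=1, p_3 = 1*93 + 17 = 110, q_3 = 1*11 + 2 = 13.
  i=4: a_4=3, p_4 = 3*110 + 93 = 423, q_4 = 3*13 + 11 = 50.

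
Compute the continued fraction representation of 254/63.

[4; 31, 2]

Run the Euclidean algorithm on 254 and 63; the successive quotients are the partial quotients a_0, a_1, ... (each step inverts the fractional part left over by the previous one):
  254 = 4*63 + 2, so a_0 = 4.
  63 = 31*2 + 1, so a_1 = 31.
  2 = 2*1 + 0, so a_2 = 2.
The remainder reaches 0 after 3 divisions, so the expansion has 3 partial quotients, read off in order.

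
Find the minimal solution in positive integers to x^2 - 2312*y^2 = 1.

(x, y) = (577, 12)

First expand sqrt(2312) as a continued fraction. With x_i = (sqrt(2312) + m_i)/d_i and (m_0, d_0) = (0, 1): a_0 = floor(sqrt(2312)) = 48, since 48^2 = 2304 <= 2312 < 2401 = 49^2.
Iterate m_{i+1} = d_i*a_i - m_i, d_{i+1} = (2312 - m_{i+1}^2)/d_i, a_{i+1} = floor((a_0 + m_{i+1})/d_{i+1}):
  m_1 = 1*48 - 0 = 48, d_1 = (2312 - 48^2)/1 = 8/1 = 8, a_1 = floor((48 + 48)/8) = 12.
  m_2 = 8*12 - 48 = 48, d_2 = (2312 - 48^2)/8 = 8/8 = 1, a_2 = floor((48 + 48)/1) = 96.
  m_3 = 1*96 - 48 = 48, d_3 = (2312 - 48^2)/1 = 8/1 = 8: (m_3, d_3) = (m_1, d_1) = (48, 8), so from here the quotients repeat a_1, a_2; the period length is 2.
So sqrt(2312) = [48; (12, 96)] with period length k = 2.
k is even, so the fundamental solution of x^2 - 2312y^2 = 1 is (p_{k-1}, q_{k-1}) = (p_1, q_1); compute convergents through index 1.
Convergents (p_i = a_i*p_{i-1} + p_{i-2}, q_i = a_i*q_{i-1} + q_{i-2} with p_{-2}=0, p_{-1}=1, q_{-2}=1, q_{-1}=0):
  i=0: a_0=48, p_0 = 48*1 + 0 = 48, q_0 = 48*0 + 1 = 1.
  i=1: a_1=12, p_1 = 12*48 + 1 = 577, q_1 = 12*1 + 0 = 12.
Check: 577^2 - 2312*12^2 = 332929 - 332928 = 1, so (x, y) = (577, 12) solves the equation, and by the theorem it is the least positive solution.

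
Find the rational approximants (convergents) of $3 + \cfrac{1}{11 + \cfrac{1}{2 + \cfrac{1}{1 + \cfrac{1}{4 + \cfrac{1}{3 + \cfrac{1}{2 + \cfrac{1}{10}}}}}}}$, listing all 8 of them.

Using the convergent recurrence p_i = a_i*p_{i-1} + p_{i-2}, q_i = a_i*q_{i-1} + q_{i-2} with p_{-2}=0, p_{-1}=1, q_{-2}=1, q_{-1}=0:
  i=0: a_0=3, p_0 = 3*1 + 0 = 3, q_0 = 3*0 + 1 = 1.
  i=1: a_1=11, p_1 = 11*3 + 1 = 34, q_1 = 11*1 + 0 = 11.
  i=2: a_2=2, p_2 = 2*34 + 3 = 71, q_2 = 2*11 + 1 = 23.
  i=3: a_3=1, p_3 = 1*71 + 34 = 105, q_3 = 1*23 + 11 = 34.
  i=4: a_4=4, p_4 = 4*105 + 71 = 491, q_4 = 4*34 + 23 = 159.
  i=5: a_5=3, p_5 = 3*491 + 105 = 1578, q_5 = 3*159 + 34 = 511.
  i=6: a_6=2, p_6 = 2*1578 + 491 = 3647, q_6 = 2*511 + 159 = 1181.
  i=7: a_7=10, p_7 = 10*3647 + 1578 = 38048, q_7 = 10*1181 + 511 = 12321.

3/1, 34/11, 71/23, 105/34, 491/159, 1578/511, 3647/1181, 38048/12321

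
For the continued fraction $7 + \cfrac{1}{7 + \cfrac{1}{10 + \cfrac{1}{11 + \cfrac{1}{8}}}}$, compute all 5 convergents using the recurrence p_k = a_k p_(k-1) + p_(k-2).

Using the convergent recurrence p_i = a_i*p_{i-1} + p_{i-2}, q_i = a_i*q_{i-1} + q_{i-2} with p_{-2}=0, p_{-1}=1, q_{-2}=1, q_{-1}=0:
  i=0: a_0=7, p_0 = 7*1 + 0 = 7, q_0 = 7*0 + 1 = 1.
  i=1: a_1=7, p_1 = 7*7 + 1 = 50, q_1 = 7*1 + 0 = 7.
  i=2: a_2=10, p_2 = 10*50 + 7 = 507, q_2 = 10*7 + 1 = 71.
  i=3: a_3=11, p_3 = 11*507 + 50 = 5627, q_3 = 11*71 + 7 = 788.
  i=4: a_4=8, p_4 = 8*5627 + 507 = 45523, q_4 = 8*788 + 71 = 6375.

7/1, 50/7, 507/71, 5627/788, 45523/6375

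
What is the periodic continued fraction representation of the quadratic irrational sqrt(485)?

Write x_i = (sqrt(485) + m_i)/d_i with (m_0, d_0) = (0, 1). a_0 = floor(sqrt(485)) = 22, since 22^2 = 484 <= 485 < 529 = 23^2.
Iterate m_{i+1} = d_i*a_i - m_i, d_{i+1} = (485 - m_{i+1}^2)/d_i, a_{i+1} = floor((a_0 + m_{i+1})/d_{i+1}):
  m_1 = 1*22 - 0 = 22, d_1 = (485 - 22^2)/1 = 1/1 = 1, a_1 = floor((22 + 22)/1) = 44.
  m_2 = 1*44 - 22 = 22, d_2 = (485 - 22^2)/1 = 1/1 = 1: (m_2, d_2) = (m_1, d_1) = (22, 1), so from here the quotient a_1 repeats; the period length is 1.
Hence the expansion of sqrt(485) is a_0 = 22 followed by the repeating block 44 (period 1).

[22; (44)]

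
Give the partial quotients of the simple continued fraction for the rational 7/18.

Run the Euclidean algorithm on 7 and 18; the successive quotients are the partial quotients a_0, a_1, ... (each step inverts the fractional part left over by the previous one):
  7 = 0*18 + 7, so a_0 = 0.
  18 = 2*7 + 4, so a_1 = 2.
  7 = 1*4 + 3, so a_2 = 1.
  4 = 1*3 + 1, so a_3 = 1.
  3 = 3*1 + 0, so a_4 = 3.
The remainder reaches 0 after 5 divisions, so the expansion has 5 partial quotients, read off in order.

[0; 2, 1, 1, 3]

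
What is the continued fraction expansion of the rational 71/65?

[1; 10, 1, 5]

Run the Euclidean algorithm on 71 and 65; the successive quotients are the partial quotients a_0, a_1, ... (each step inverts the fractional part left over by the previous one):
  71 = 1*65 + 6, so a_0 = 1.
  65 = 10*6 + 5, so a_1 = 10.
  6 = 1*5 + 1, so a_2 = 1.
  5 = 5*1 + 0, so a_3 = 5.
The remainder reaches 0 after 4 divisions, so the expansion has 4 partial quotients, read off in order.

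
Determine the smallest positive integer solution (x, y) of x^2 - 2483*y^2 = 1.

First expand sqrt(2483) as a continued fraction. With x_i = (sqrt(2483) + m_i)/d_i and (m_0, d_0) = (0, 1): a_0 = floor(sqrt(2483)) = 49, since 49^2 = 2401 <= 2483 < 2500 = 50^2.
Iterate m_{i+1} = d_i*a_i - m_i, d_{i+1} = (2483 - m_{i+1}^2)/d_i, a_{i+1} = floor((a_0 + m_{i+1})/d_{i+1}):
  m_1 = 1*49 - 0 = 49, d_1 = (2483 - 49^2)/1 = 82/1 = 82, a_1 = floor((49 + 49)/82) = 1.
  m_2 = 82*1 - 49 = 33, d_2 = (2483 - 33^2)/82 = 1394/82 = 17, a_2 = floor((49 + 33)/17) = 4.
  m_3 = 17*4 - 33 = 35, d_3 = (2483 - 35^2)/17 = 1258/17 = 74, a_3 = floor((49 + 35)/74) = 1.
  m_4 = 74*1 - 35 = 39, d_4 = (2483 - 39^2)/74 = 962/74 = 13, a_4 = floor((49 + 39)/13) = 6.
  m_5 = 13*6 - 39 = 39, d_5 = (2483 - 39^2)/13 = 962/13 = 74, a_5 = floor((49 + 39)/74) = 1.
  m_6 = 74*1 - 39 = 35, d_6 = (2483 - 35^2)/74 = 1258/74 = 17, a_6 = floor((49 + 35)/17) = 4.
  m_7 = 17*4 - 35 = 33, d_7 = (2483 - 33^2)/17 = 1394/17 = 82, a_7 = floor((49 + 33)/82) = 1.
  m_8 = 82*1 - 33 = 49, d_8 = (2483 - 49^2)/82 = 82/82 = 1, a_8 = floor((49 + 49)/1) = 98.
  m_9 = 1*98 - 49 = 49, d_9 = (2483 - 49^2)/1 = 82/1 = 82: (m_9, d_9) = (m_1, d_1) = (49, 82), so from here the quotients repeat a_1, ..., a_8; the period length is 8.
So sqrt(2483) = [49; (1, 4, 1, 6, 1, 4, 1, 98)] with period length k = 8.
k is even, so the fundamental solution of x^2 - 2483y^2 = 1 is (p_{k-1}, q_{k-1}) = (p_7, q_7); compute convergents through index 7.
Convergents (p_i = a_i*p_{i-1} + p_{i-2}, q_i = a_i*q_{i-1} + q_{i-2} with p_{-2}=0, p_{-1}=1, q_{-2}=1, q_{-1}=0):
  i=0: a_0=49, p_0 = 49*1 + 0 = 49, q_0 = 49*0 + 1 = 1.
  i=1: a_1=1, p_1 = 1*49 + 1 = 50, q_1 = 1*1 + 0 = 1.
  i=2: a_2=4, p_2 = 4*50 + 49 = 249, q_2 = 4*1 + 1 = 5.
  i=3: a_3=1, p_3 = 1*249 + 50 = 299, q_3 = 1*5 + 1 = 6.
  i=4: a_4=6, p_4 = 6*299 + 249 = 2043, q_4 = 6*6 + 5 = 41.
  i=5: a_5=1, p_5 = 1*2043 + 299 = 2342, q_5 = 1*41 + 6 = 47.
  i=6: a_6=4, p_6 = 4*2342 + 2043 = 11411, q_6 = 4*47 + 41 = 229.
  i=7: a_7=1, p_7 = 1*11411 + 2342 = 13753, q_7 = 1*229 + 47 = 276.
Check: 13753^2 - 2483*276^2 = 189145009 - 189145008 = 1, so (x, y) = (13753, 276) solves the equation, and by the theorem it is the least positive solution.

(x, y) = (13753, 276)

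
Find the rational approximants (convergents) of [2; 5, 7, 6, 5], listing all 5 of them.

2/1, 11/5, 79/36, 485/221, 2504/1141

Using the convergent recurrence p_i = a_i*p_{i-1} + p_{i-2}, q_i = a_i*q_{i-1} + q_{i-2} with p_{-2}=0, p_{-1}=1, q_{-2}=1, q_{-1}=0:
  i=0: a_0=2, p_0 = 2*1 + 0 = 2, q_0 = 2*0 + 1 = 1.
  i=1: a_1=5, p_1 = 5*2 + 1 = 11, q_1 = 5*1 + 0 = 5.
  i=2: a_2=7, p_2 = 7*11 + 2 = 79, q_2 = 7*5 + 1 = 36.
  i=3: a_3=6, p_3 = 6*79 + 11 = 485, q_3 = 6*36 + 5 = 221.
  i=4: a_4=5, p_4 = 5*485 + 79 = 2504, q_4 = 5*221 + 36 = 1141.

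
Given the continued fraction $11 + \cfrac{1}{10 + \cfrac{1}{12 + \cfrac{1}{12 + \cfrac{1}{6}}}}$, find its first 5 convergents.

Using the convergent recurrence p_i = a_i*p_{i-1} + p_{i-2}, q_i = a_i*q_{i-1} + q_{i-2} with p_{-2}=0, p_{-1}=1, q_{-2}=1, q_{-1}=0:
  i=0: a_0=11, p_0 = 11*1 + 0 = 11, q_0 = 11*0 + 1 = 1.
  i=1: a_1=10, p_1 = 10*11 + 1 = 111, q_1 = 10*1 + 0 = 10.
  i=2: a_2=12, p_2 = 12*111 + 11 = 1343, q_2 = 12*10 + 1 = 121.
  i=3: a_3=12, p_3 = 12*1343 + 111 = 16227, q_3 = 12*121 + 10 = 1462.
  i=4: a_4=6, p_4 = 6*16227 + 1343 = 98705, q_4 = 6*1462 + 121 = 8893.

11/1, 111/10, 1343/121, 16227/1462, 98705/8893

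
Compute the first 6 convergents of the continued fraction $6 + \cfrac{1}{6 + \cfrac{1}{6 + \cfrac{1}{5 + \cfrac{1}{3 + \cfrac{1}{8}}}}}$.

6/1, 37/6, 228/37, 1177/191, 3759/610, 31249/5071

Using the convergent recurrence p_i = a_i*p_{i-1} + p_{i-2}, q_i = a_i*q_{i-1} + q_{i-2} with p_{-2}=0, p_{-1}=1, q_{-2}=1, q_{-1}=0:
  i=0: a_0=6, p_0 = 6*1 + 0 = 6, q_0 = 6*0 + 1 = 1.
  i=1: a_1=6, p_1 = 6*6 + 1 = 37, q_1 = 6*1 + 0 = 6.
  i=2: a_2=6, p_2 = 6*37 + 6 = 228, q_2 = 6*6 + 1 = 37.
  i=3: a_3=5, p_3 = 5*228 + 37 = 1177, q_3 = 5*37 + 6 = 191.
  i=4: a_4=3, p_4 = 3*1177 + 228 = 3759, q_4 = 3*191 + 37 = 610.
  i=5: a_5=8, p_5 = 8*3759 + 1177 = 31249, q_5 = 8*610 + 191 = 5071.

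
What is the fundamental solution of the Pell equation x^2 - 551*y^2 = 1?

First expand sqrt(551) as a continued fraction. With x_i = (sqrt(551) + m_i)/d_i and (m_0, d_0) = (0, 1): a_0 = floor(sqrt(551)) = 23, since 23^2 = 529 <= 551 < 576 = 24^2.
Iterate m_{i+1} = d_i*a_i - m_i, d_{i+1} = (551 - m_{i+1}^2)/d_i, a_{i+1} = floor((a_0 + m_{i+1})/d_{i+1}):
  m_1 = 1*23 - 0 = 23, d_1 = (551 - 23^2)/1 = 22/1 = 22, a_1 = floor((23 + 23)/22) = 2.
  m_2 = 22*2 - 23 = 21, d_2 = (551 - 21^2)/22 = 110/22 = 5, a_2 = floor((23 + 21)/5) = 8.
  m_3 = 5*8 - 21 = 19, d_3 = (551 - 19^2)/5 = 190/5 = 38, a_3 = floor((23 + 19)/38) = 1.
  m_4 = 38*1 - 19 = 19, d_4 = (551 - 19^2)/38 = 190/38 = 5, a_4 = floor((23 + 19)/5) = 8.
  m_5 = 5*8 - 19 = 21, d_5 = (551 - 21^2)/5 = 110/5 = 22, a_5 = floor((23 + 21)/22) = 2.
  m_6 = 22*2 - 21 = 23, d_6 = (551 - 23^2)/22 = 22/22 = 1, a_6 = floor((23 + 23)/1) = 46.
  m_7 = 1*46 - 23 = 23, d_7 = (551 - 23^2)/1 = 22/1 = 22: (m_7, d_7) = (m_1, d_1) = (23, 22), so from here the quotients repeat a_1, ..., a_6; the period length is 6.
So sqrt(551) = [23; (2, 8, 1, 8, 2, 46)] with period length k = 6.
k is even, so the fundamental solution of x^2 - 551y^2 = 1 is (p_{k-1}, q_{k-1}) = (p_5, q_5); compute convergents through index 5.
Convergents (p_i = a_i*p_{i-1} + p_{i-2}, q_i = a_i*q_{i-1} + q_{i-2} with p_{-2}=0, p_{-1}=1, q_{-2}=1, q_{-1}=0):
  i=0: a_0=23, p_0 = 23*1 + 0 = 23, q_0 = 23*0 + 1 = 1.
  i=1: a_1=2, p_1 = 2*23 + 1 = 47, q_1 = 2*1 + 0 = 2.
  i=2: a_2=8, p_2 = 8*47 + 23 = 399, q_2 = 8*2 + 1 = 17.
  i=3: a_3=1, p_3 = 1*399 + 47 = 446, q_3 = 1*17 + 2 = 19.
  i=4: a_4=8, p_4 = 8*446 + 399 = 3967, q_4 = 8*19 + 17 = 169.
  i=5: a_5=2, p_5 = 2*3967 + 446 = 8380, q_5 = 2*169 + 19 = 357.
Check: 8380^2 - 551*357^2 = 70224400 - 70224399 = 1, so (x, y) = (8380, 357) solves the equation, and by the theorem it is the least positive solution.

(x, y) = (8380, 357)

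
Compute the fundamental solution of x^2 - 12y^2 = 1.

First expand sqrt(12) as a continued fraction. With x_i = (sqrt(12) + m_i)/d_i and (m_0, d_0) = (0, 1): a_0 = floor(sqrt(12)) = 3, since 3^2 = 9 <= 12 < 16 = 4^2.
Iterate m_{i+1} = d_i*a_i - m_i, d_{i+1} = (12 - m_{i+1}^2)/d_i, a_{i+1} = floor((a_0 + m_{i+1})/d_{i+1}):
  m_1 = 1*3 - 0 = 3, d_1 = (12 - 3^2)/1 = 3/1 = 3, a_1 = floor((3 + 3)/3) = 2.
  m_2 = 3*2 - 3 = 3, d_2 = (12 - 3^2)/3 = 3/3 = 1, a_2 = floor((3 + 3)/1) = 6.
  m_3 = 1*6 - 3 = 3, d_3 = (12 - 3^2)/1 = 3/1 = 3: (m_3, d_3) = (m_1, d_1) = (3, 3), so from here the quotients repeat a_1, a_2; the period length is 2.
So sqrt(12) = [3; (2, 6)] with period length k = 2.
k is even, so the fundamental solution of x^2 - 12y^2 = 1 is (p_{k-1}, q_{k-1}) = (p_1, q_1); compute convergents through index 1.
Convergents (p_i = a_i*p_{i-1} + p_{i-2}, q_i = a_i*q_{i-1} + q_{i-2} with p_{-2}=0, p_{-1}=1, q_{-2}=1, q_{-1}=0):
  i=0: a_0=3, p_0 = 3*1 + 0 = 3, q_0 = 3*0 + 1 = 1.
  i=1: a_1=2, p_1 = 2*3 + 1 = 7, q_1 = 2*1 + 0 = 2.
Check: 7^2 - 12*2^2 = 49 - 48 = 1, so (x, y) = (7, 2) solves the equation, and by the theorem it is the least positive solution.

(x, y) = (7, 2)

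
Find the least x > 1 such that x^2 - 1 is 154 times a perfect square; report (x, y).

(x, y) = (21295, 1716)

First expand sqrt(154) as a continued fraction. With x_i = (sqrt(154) + m_i)/d_i and (m_0, d_0) = (0, 1): a_0 = floor(sqrt(154)) = 12, since 12^2 = 144 <= 154 < 169 = 13^2.
Iterate m_{i+1} = d_i*a_i - m_i, d_{i+1} = (154 - m_{i+1}^2)/d_i, a_{i+1} = floor((a_0 + m_{i+1})/d_{i+1}):
  m_1 = 1*12 - 0 = 12, d_1 = (154 - 12^2)/1 = 10/1 = 10, a_1 = floor((12 + 12)/10) = 2.
  m_2 = 10*2 - 12 = 8, d_2 = (154 - 8^2)/10 = 90/10 = 9, a_2 = floor((12 + 8)/9) = 2.
  m_3 = 9*2 - 8 = 10, d_3 = (154 - 10^2)/9 = 54/9 = 6, a_3 = floor((12 + 10)/6) = 3.
  m_4 = 6*3 - 10 = 8, d_4 = (154 - 8^2)/6 = 90/6 = 15, a_4 = floor((12 + 8)/15) = 1.
  m_5 = 15*1 - 8 = 7, d_5 = (154 - 7^2)/15 = 105/15 = 7, a_5 = floor((12 + 7)/7) = 2.
  m_6 = 7*2 - 7 = 7, d_6 = (154 - 7^2)/7 = 105/7 = 15, a_6 = floor((12 + 7)/15) = 1.
  m_7 = 15*1 - 7 = 8, d_7 = (154 - 8^2)/15 = 90/15 = 6, a_7 = floor((12 + 8)/6) = 3.
  m_8 = 6*3 - 8 = 10, d_8 = (154 - 10^2)/6 = 54/6 = 9, a_8 = floor((12 + 10)/9) = 2.
  m_9 = 9*2 - 10 = 8, d_9 = (154 - 8^2)/9 = 90/9 = 10, a_9 = floor((12 + 8)/10) = 2.
  m_10 = 10*2 - 8 = 12, d_10 = (154 - 12^2)/10 = 10/10 = 1, a_10 = floor((12 + 12)/1) = 24.
  m_11 = 1*24 - 12 = 12, d_11 = (154 - 12^2)/1 = 10/1 = 10: (m_11, d_11) = (m_1, d_1) = (12, 10), so from here the quotients repeat a_1, ..., a_10; the period length is 10.
So sqrt(154) = [12; (2, 2, 3, 1, 2, 1, 3, 2, 2, 24)] with period length k = 10.
k is even, so the fundamental solution of x^2 - 154y^2 = 1 is (p_{k-1}, q_{k-1}) = (p_9, q_9); compute convergents through index 9.
Convergents (p_i = a_i*p_{i-1} + p_{i-2}, q_i = a_i*q_{i-1} + q_{i-2} with p_{-2}=0, p_{-1}=1, q_{-2}=1, q_{-1}=0):
  i=0: a_0=12, p_0 = 12*1 + 0 = 12, q_0 = 12*0 + 1 = 1.
  i=1: a_1=2, p_1 = 2*12 + 1 = 25, q_1 = 2*1 + 0 = 2.
  i=2: a_2=2, p_2 = 2*25 + 12 = 62, q_2 = 2*2 + 1 = 5.
  i=3: a_3=3, p_3 = 3*62 + 25 = 211, q_3 = 3*5 + 2 = 17.
  i=4: a_4=1, p_4 = 1*211 + 62 = 273, q_4 = 1*17 + 5 = 22.
  i=5: a_5=2, p_5 = 2*273 + 211 = 757, q_5 = 2*22 + 17 = 61.
  i=6: a_6=1, p_6 = 1*757 + 273 = 1030, q_6 = 1*61 + 22 = 83.
  i=7: a_7=3, p_7 = 3*1030 + 757 = 3847, q_7 = 3*83 + 61 = 310.
  i=8: a_8=2, p_8 = 2*3847 + 1030 = 8724, q_8 = 2*310 + 83 = 703.
  i=9: a_9=2, p_9 = 2*8724 + 3847 = 21295, q_9 = 2*703 + 310 = 1716.
Check: 21295^2 - 154*1716^2 = 453477025 - 453477024 = 1, so (x, y) = (21295, 1716) solves the equation, and by the theorem it is the least positive solution.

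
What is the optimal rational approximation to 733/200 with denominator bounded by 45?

Expand x = 733/200 as a continued fraction with the Euclidean algorithm:
  733 = 3*200 + 133, so a_0 = 3.
  200 = 1*133 + 67, so a_1 = 1.
  133 = 1*67 + 66, so a_2 = 1.
  67 = 1*66 + 1, so a_3 = 1.
  66 = 66*1 + 0, so a_4 = 66.
so x = [3; 1, 1, 1, 66].
Convergents (p_i = a_i*p_{i-1} + p_{i-2}, q_i = a_i*q_{i-1} + q_{i-2} with p_{-2}=0, p_{-1}=1, q_{-2}=1, q_{-1}=0), until the denominator exceeds 45:
  i=0: a_0=3, p_0 = 3*1 + 0 = 3, q_0 = 3*0 + 1 = 1.
  i=1: a_1=1, p_1 = 1*3 + 1 = 4, q_1 = 1*1 + 0 = 1.
  i=2: a_2=1, p_2 = 1*4 + 3 = 7, q_2 = 1*1 + 1 = 2.
  i=3: a_3=1, p_3 = 1*7 + 4 = 11, q_3 = 1*2 + 1 = 3.
  i=4: a_4=66, p_4 = 66*11 + 7 = 733, q_4 = 66*3 + 2 = 200.
q_4 = 200 > 45, so the last convergent with denominator <= 45 is p_3/q_3 = 11/3.
The closest fraction with denominator <= 45 is either p_3/q_3 or the intermediate fraction (k*p_3 + p_2)/(k*q_3 + q_2) with the largest k >= 1 whose denominator stays <= 45; these approach x as k grows, and every other convergent or intermediate fraction in range is farther away.
Largest k: floor((45 - q_2)/q_3) = floor((45 - 2)/3) = 14.
That gives (14*11 + 7)/(14*3 + 2) = 161/44.
Compare the errors: |x - 11/3| = |733*3 - 11*200|/(200*3) = 1/600, and |x - 161/44| = |733*44 - 161*200|/(200*44) = 52/8800.
Cross-multiplying, 1*8800 = 8800 < 31200 = 52*600, so 1/600 is smaller: the convergent 11/3 is closer to x than 161/44.

11/3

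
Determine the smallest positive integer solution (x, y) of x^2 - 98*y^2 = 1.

(x, y) = (99, 10)

First expand sqrt(98) as a continued fraction. With x_i = (sqrt(98) + m_i)/d_i and (m_0, d_0) = (0, 1): a_0 = floor(sqrt(98)) = 9, since 9^2 = 81 <= 98 < 100 = 10^2.
Iterate m_{i+1} = d_i*a_i - m_i, d_{i+1} = (98 - m_{i+1}^2)/d_i, a_{i+1} = floor((a_0 + m_{i+1})/d_{i+1}):
  m_1 = 1*9 - 0 = 9, d_1 = (98 - 9^2)/1 = 17/1 = 17, a_1 = floor((9 + 9)/17) = 1.
  m_2 = 17*1 - 9 = 8, d_2 = (98 - 8^2)/17 = 34/17 = 2, a_2 = floor((9 + 8)/2) = 8.
  m_3 = 2*8 - 8 = 8, d_3 = (98 - 8^2)/2 = 34/2 = 17, a_3 = floor((9 + 8)/17) = 1.
  m_4 = 17*1 - 8 = 9, d_4 = (98 - 9^2)/17 = 17/17 = 1, a_4 = floor((9 + 9)/1) = 18.
  m_5 = 1*18 - 9 = 9, d_5 = (98 - 9^2)/1 = 17/1 = 17: (m_5, d_5) = (m_1, d_1) = (9, 17), so from here the quotients repeat a_1, ..., a_4; the period length is 4.
So sqrt(98) = [9; (1, 8, 1, 18)] with period length k = 4.
k is even, so the fundamental solution of x^2 - 98y^2 = 1 is (p_{k-1}, q_{k-1}) = (p_3, q_3); compute convergents through index 3.
Convergents (p_i = a_i*p_{i-1} + p_{i-2}, q_i = a_i*q_{i-1} + q_{i-2} with p_{-2}=0, p_{-1}=1, q_{-2}=1, q_{-1}=0):
  i=0: a_0=9, p_0 = 9*1 + 0 = 9, q_0 = 9*0 + 1 = 1.
  i=1: a_1=1, p_1 = 1*9 + 1 = 10, q_1 = 1*1 + 0 = 1.
  i=2: a_2=8, p_2 = 8*10 + 9 = 89, q_2 = 8*1 + 1 = 9.
  i=3: a_3=1, p_3 = 1*89 + 10 = 99, q_3 = 1*9 + 1 = 10.
Check: 99^2 - 98*10^2 = 9801 - 9800 = 1, so (x, y) = (99, 10) solves the equation, and by the theorem it is the least positive solution.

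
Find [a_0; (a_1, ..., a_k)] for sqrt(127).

Write x_i = (sqrt(127) + m_i)/d_i with (m_0, d_0) = (0, 1). a_0 = floor(sqrt(127)) = 11, since 11^2 = 121 <= 127 < 144 = 12^2.
Iterate m_{i+1} = d_i*a_i - m_i, d_{i+1} = (127 - m_{i+1}^2)/d_i, a_{i+1} = floor((a_0 + m_{i+1})/d_{i+1}):
  m_1 = 1*11 - 0 = 11, d_1 = (127 - 11^2)/1 = 6/1 = 6, a_1 = floor((11 + 11)/6) = 3.
  m_2 = 6*3 - 11 = 7, d_2 = (127 - 7^2)/6 = 78/6 = 13, a_2 = floor((11 + 7)/13) = 1.
  m_3 = 13*1 - 7 = 6, d_3 = (127 - 6^2)/13 = 91/13 = 7, a_3 = floor((11 + 6)/7) = 2.
  m_4 = 7*2 - 6 = 8, d_4 = (127 - 8^2)/7 = 63/7 = 9, a_4 = floor((11 + 8)/9) = 2.
  m_5 = 9*2 - 8 = 10, d_5 = (127 - 10^2)/9 = 27/9 = 3, a_5 = floor((11 + 10)/3) = 7.
  m_6 = 3*7 - 10 = 11, d_6 = (127 - 11^2)/3 = 6/3 = 2, a_6 = floor((11 + 11)/2) = 11.
  m_7 = 2*11 - 11 = 11, d_7 = (127 - 11^2)/2 = 6/2 = 3, a_7 = floor((11 + 11)/3) = 7.
  m_8 = 3*7 - 11 = 10, d_8 = (127 - 10^2)/3 = 27/3 = 9, a_8 = floor((11 + 10)/9) = 2.
  m_9 = 9*2 - 10 = 8, d_9 = (127 - 8^2)/9 = 63/9 = 7, a_9 = floor((11 + 8)/7) = 2.
  m_10 = 7*2 - 8 = 6, d_10 = (127 - 6^2)/7 = 91/7 = 13, a_10 = floor((11 + 6)/13) = 1.
  m_11 = 13*1 - 6 = 7, d_11 = (127 - 7^2)/13 = 78/13 = 6, a_11 = floor((11 + 7)/6) = 3.
  m_12 = 6*3 - 7 = 11, d_12 = (127 - 11^2)/6 = 6/6 = 1, a_12 = floor((11 + 11)/1) = 22.
  m_13 = 1*22 - 11 = 11, d_13 = (127 - 11^2)/1 = 6/1 = 6: (m_13, d_13) = (m_1, d_1) = (11, 6), so from here the quotients repeat a_1, ..., a_12; the period length is 12.
Hence the expansion of sqrt(127) is a_0 = 11 followed by the repeating block 3, 1, 2, 2, 7, 11, 7, 2, 2, 1, 3, 22 (period 12).

[11; (3, 1, 2, 2, 7, 11, 7, 2, 2, 1, 3, 22)]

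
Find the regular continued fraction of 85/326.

[0; 3, 1, 5, 14]

Run the Euclidean algorithm on 85 and 326; the successive quotients are the partial quotients a_0, a_1, ... (each step inverts the fractional part left over by the previous one):
  85 = 0*326 + 85, so a_0 = 0.
  326 = 3*85 + 71, so a_1 = 3.
  85 = 1*71 + 14, so a_2 = 1.
  71 = 5*14 + 1, so a_3 = 5.
  14 = 14*1 + 0, so a_4 = 14.
The remainder reaches 0 after 5 divisions, so the expansion has 5 partial quotients, read off in order.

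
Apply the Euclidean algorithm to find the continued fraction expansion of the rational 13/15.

Run the Euclidean algorithm on 13 and 15; the successive quotients are the partial quotients a_0, a_1, ... (each step inverts the fractional part left over by the previous one):
  13 = 0*15 + 13, so a_0 = 0.
  15 = 1*13 + 2, so a_1 = 1.
  13 = 6*2 + 1, so a_2 = 6.
  2 = 2*1 + 0, so a_3 = 2.
The remainder reaches 0 after 4 divisions, so the expansion has 4 partial quotients, read off in order.

[0; 1, 6, 2]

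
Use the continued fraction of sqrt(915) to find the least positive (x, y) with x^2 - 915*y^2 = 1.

First expand sqrt(915) as a continued fraction. With x_i = (sqrt(915) + m_i)/d_i and (m_0, d_0) = (0, 1): a_0 = floor(sqrt(915)) = 30, since 30^2 = 900 <= 915 < 961 = 31^2.
Iterate m_{i+1} = d_i*a_i - m_i, d_{i+1} = (915 - m_{i+1}^2)/d_i, a_{i+1} = floor((a_0 + m_{i+1})/d_{i+1}):
  m_1 = 1*30 - 0 = 30, d_1 = (915 - 30^2)/1 = 15/1 = 15, a_1 = floor((30 + 30)/15) = 4.
  m_2 = 15*4 - 30 = 30, d_2 = (915 - 30^2)/15 = 15/15 = 1, a_2 = floor((30 + 30)/1) = 60.
  m_3 = 1*60 - 30 = 30, d_3 = (915 - 30^2)/1 = 15/1 = 15: (m_3, d_3) = (m_1, d_1) = (30, 15), so from here the quotients repeat a_1, a_2; the period length is 2.
So sqrt(915) = [30; (4, 60)] with period length k = 2.
k is even, so the fundamental solution of x^2 - 915y^2 = 1 is (p_{k-1}, q_{k-1}) = (p_1, q_1); compute convergents through index 1.
Convergents (p_i = a_i*p_{i-1} + p_{i-2}, q_i = a_i*q_{i-1} + q_{i-2} with p_{-2}=0, p_{-1}=1, q_{-2}=1, q_{-1}=0):
  i=0: a_0=30, p_0 = 30*1 + 0 = 30, q_0 = 30*0 + 1 = 1.
  i=1: a_1=4, p_1 = 4*30 + 1 = 121, q_1 = 4*1 + 0 = 4.
Check: 121^2 - 915*4^2 = 14641 - 14640 = 1, so (x, y) = (121, 4) solves the equation, and by the theorem it is the least positive solution.

(x, y) = (121, 4)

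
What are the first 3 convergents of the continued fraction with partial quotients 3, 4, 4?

3/1, 13/4, 55/17

Using the convergent recurrence p_i = a_i*p_{i-1} + p_{i-2}, q_i = a_i*q_{i-1} + q_{i-2} with p_{-2}=0, p_{-1}=1, q_{-2}=1, q_{-1}=0:
  i=0: a_0=3, p_0 = 3*1 + 0 = 3, q_0 = 3*0 + 1 = 1.
  i=1: a_1=4, p_1 = 4*3 + 1 = 13, q_1 = 4*1 + 0 = 4.
  i=2: a_2=4, p_2 = 4*13 + 3 = 55, q_2 = 4*4 + 1 = 17.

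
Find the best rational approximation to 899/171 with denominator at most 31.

Expand x = 899/171 as a continued fraction with the Euclidean algorithm:
  899 = 5*171 + 44, so a_0 = 5.
  171 = 3*44 + 39, so a_1 = 3.
  44 = 1*39 + 5, so a_2 = 1.
  39 = 7*5 + 4, so a_3 = 7.
  5 = 1*4 + 1, so a_4 = 1.
  4 = 4*1 + 0, so a_5 = 4.
so x = [5; 3, 1, 7, 1, 4].
Convergents (p_i = a_i*p_{i-1} + p_{i-2}, q_i = a_i*q_{i-1} + q_{i-2} with p_{-2}=0, p_{-1}=1, q_{-2}=1, q_{-1}=0), until the denominator exceeds 31:
  i=0: a_0=5, p_0 = 5*1 + 0 = 5, q_0 = 5*0 + 1 = 1.
  i=1: a_1=3, p_1 = 3*5 + 1 = 16, q_1 = 3*1 + 0 = 3.
  i=2: a_2=1, p_2 = 1*16 + 5 = 21, q_2 = 1*3 + 1 = 4.
  i=3: a_3=7, p_3 = 7*21 + 16 = 163, q_3 = 7*4 + 3 = 31.
  i=4: a_4=1, p_4 = 1*163 + 21 = 184, q_4 = 1*31 + 4 = 35.
q_4 = 35 > 31, so the last convergent with denominator <= 31 is p_3/q_3 = 163/31.
The closest fraction with denominator <= 31 is either p_3/q_3 or the intermediate fraction (k*p_3 + p_2)/(k*q_3 + q_2) with the largest k >= 1 whose denominator stays <= 31; these approach x as k grows, and every other convergent or intermediate fraction in range is farther away.
Largest k: floor((31 - q_2)/q_3) = floor((31 - 4)/31) = 0.
Since k = 0, no intermediate fraction beyond p_3/q_3 has denominator <= 31, so the convergent 163/31 is the closest (its error is |899*31 - 163*171|/(171*31) = 4/5301).

163/31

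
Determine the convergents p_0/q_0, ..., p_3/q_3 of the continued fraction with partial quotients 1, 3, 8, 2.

1/1, 4/3, 33/25, 70/53

Using the convergent recurrence p_i = a_i*p_{i-1} + p_{i-2}, q_i = a_i*q_{i-1} + q_{i-2} with p_{-2}=0, p_{-1}=1, q_{-2}=1, q_{-1}=0:
  i=0: a_0=1, p_0 = 1*1 + 0 = 1, q_0 = 1*0 + 1 = 1.
  i=1: a_1=3, p_1 = 3*1 + 1 = 4, q_1 = 3*1 + 0 = 3.
  i=2: a_2=8, p_2 = 8*4 + 1 = 33, q_2 = 8*3 + 1 = 25.
  i=3: a_3=2, p_3 = 2*33 + 4 = 70, q_3 = 2*25 + 3 = 53.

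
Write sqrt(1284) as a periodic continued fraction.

[35; (1, 4, 1, 70)]

Write x_i = (sqrt(1284) + m_i)/d_i with (m_0, d_0) = (0, 1). a_0 = floor(sqrt(1284)) = 35, since 35^2 = 1225 <= 1284 < 1296 = 36^2.
Iterate m_{i+1} = d_i*a_i - m_i, d_{i+1} = (1284 - m_{i+1}^2)/d_i, a_{i+1} = floor((a_0 + m_{i+1})/d_{i+1}):
  m_1 = 1*35 - 0 = 35, d_1 = (1284 - 35^2)/1 = 59/1 = 59, a_1 = floor((35 + 35)/59) = 1.
  m_2 = 59*1 - 35 = 24, d_2 = (1284 - 24^2)/59 = 708/59 = 12, a_2 = floor((35 + 24)/12) = 4.
  m_3 = 12*4 - 24 = 24, d_3 = (1284 - 24^2)/12 = 708/12 = 59, a_3 = floor((35 + 24)/59) = 1.
  m_4 = 59*1 - 24 = 35, d_4 = (1284 - 35^2)/59 = 59/59 = 1, a_4 = floor((35 + 35)/1) = 70.
  m_5 = 1*70 - 35 = 35, d_5 = (1284 - 35^2)/1 = 59/1 = 59: (m_5, d_5) = (m_1, d_1) = (35, 59), so from here the quotients repeat a_1, ..., a_4; the period length is 4.
Hence the expansion of sqrt(1284) is a_0 = 35 followed by the repeating block 1, 4, 1, 70 (period 4).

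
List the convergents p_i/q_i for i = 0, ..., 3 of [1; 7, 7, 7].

Using the convergent recurrence p_i = a_i*p_{i-1} + p_{i-2}, q_i = a_i*q_{i-1} + q_{i-2} with p_{-2}=0, p_{-1}=1, q_{-2}=1, q_{-1}=0:
  i=0: a_0=1, p_0 = 1*1 + 0 = 1, q_0 = 1*0 + 1 = 1.
  i=1: a_1=7, p_1 = 7*1 + 1 = 8, q_1 = 7*1 + 0 = 7.
  i=2: a_2=7, p_2 = 7*8 + 1 = 57, q_2 = 7*7 + 1 = 50.
  i=3: a_3=7, p_3 = 7*57 + 8 = 407, q_3 = 7*50 + 7 = 357.

1/1, 8/7, 57/50, 407/357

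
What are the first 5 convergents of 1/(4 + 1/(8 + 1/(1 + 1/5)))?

Using the convergent recurrence p_i = a_i*p_{i-1} + p_{i-2}, q_i = a_i*q_{i-1} + q_{i-2} with p_{-2}=0, p_{-1}=1, q_{-2}=1, q_{-1}=0:
  i=0: a_0=0, p_0 = 0*1 + 0 = 0, q_0 = 0*0 + 1 = 1.
  i=1: a_1=4, p_1 = 4*0 + 1 = 1, q_1 = 4*1 + 0 = 4.
  i=2: a_2=8, p_2 = 8*1 + 0 = 8, q_2 = 8*4 + 1 = 33.
  i=3: a_3=1, p_3 = 1*8 + 1 = 9, q_3 = 1*33 + 4 = 37.
  i=4: a_4=5, p_4 = 5*9 + 8 = 53, q_4 = 5*37 + 33 = 218.

0/1, 1/4, 8/33, 9/37, 53/218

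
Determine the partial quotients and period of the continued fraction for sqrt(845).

Write x_i = (sqrt(845) + m_i)/d_i with (m_0, d_0) = (0, 1). a_0 = floor(sqrt(845)) = 29, since 29^2 = 841 <= 845 < 900 = 30^2.
Iterate m_{i+1} = d_i*a_i - m_i, d_{i+1} = (845 - m_{i+1}^2)/d_i, a_{i+1} = floor((a_0 + m_{i+1})/d_{i+1}):
  m_1 = 1*29 - 0 = 29, d_1 = (845 - 29^2)/1 = 4/1 = 4, a_1 = floor((29 + 29)/4) = 14.
  m_2 = 4*14 - 29 = 27, d_2 = (845 - 27^2)/4 = 116/4 = 29, a_2 = floor((29 + 27)/29) = 1.
  m_3 = 29*1 - 27 = 2, d_3 = (845 - 2^2)/29 = 841/29 = 29, a_3 = floor((29 + 2)/29) = 1.
  m_4 = 29*1 - 2 = 27, d_4 = (845 - 27^2)/29 = 116/29 = 4, a_4 = floor((29 + 27)/4) = 14.
  m_5 = 4*14 - 27 = 29, d_5 = (845 - 29^2)/4 = 4/4 = 1, a_5 = floor((29 + 29)/1) = 58.
  m_6 = 1*58 - 29 = 29, d_6 = (845 - 29^2)/1 = 4/1 = 4: (m_6, d_6) = (m_1, d_1) = (29, 4), so from here the quotients repeat a_1, ..., a_5; the period length is 5.
Hence the expansion of sqrt(845) is a_0 = 29 followed by the repeating block 14, 1, 1, 14, 58 (period 5).

[29; (14, 1, 1, 14, 58)]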